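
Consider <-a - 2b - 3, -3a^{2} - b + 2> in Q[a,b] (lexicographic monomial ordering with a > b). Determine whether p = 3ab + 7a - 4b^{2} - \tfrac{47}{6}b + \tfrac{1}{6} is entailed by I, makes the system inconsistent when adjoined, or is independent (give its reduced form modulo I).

3ab + 7a - 4b^{2} - \tfrac{47}{6}b + \tfrac{1}{6} lies in I (it reduces to 0).

First compute the reduced Gröbner basis of I by Buchberger's algorithm.
f_1 = -a - 2b - 3, LT = a.
f_2 = -3a^{2} - b + 2, LT = a^{2}.

S(f_1,f_2): lcm = a^{2}. S = 2ab + 3a - \tfrac{1}{3}b + \tfrac{2}{3}.
  leading term ab: subtract (-2b)·f_1 from 2ab + 3a - \tfrac{1}{3}b + \tfrac{2}{3} → 3a - 4b^{2} - \tfrac{19}{3}b + \tfrac{2}{3}
  leading term a: subtract (-3)·f_1 from 3a - 4b^{2} - \tfrac{19}{3}b + \tfrac{2}{3} → -4b^{2} - \tfrac{37}{3}b - \tfrac{25}{3}
  leading term b^{2}: no divisor's leading term divides it; move -4b^{2} to the remainder.
  leading term b: no divisor's leading term divides it; move -\tfrac{37}{3}b to the remainder.
  leading term 1: no divisor's leading term divides it; move -\tfrac{25}{3} to the remainder.
  remainder -4b^{2} - \tfrac{37}{3}b - \tfrac{25}{3} ≠ 0; add h_3 = -4b^{2} - \tfrac{37}{3}b - \tfrac{25}{3} to the basis.

The other S-polynomials (S(f_1,h_3), S(f_2,h_3)) all reduce to 0 modulo the current basis, so we have a Gröbner basis.
Inter-reduce: drop elements whose leading term is divisible by another's, tail-reduce, and make monic.
Reduced Gröbner basis: {a + 2b + 3, b^{2} + \tfrac{37}{12}b + \tfrac{25}{12}}.
Label its elements g_1 = a + 2b + 3, g_2 = b^{2} + \tfrac{37}{12}b + \tfrac{25}{12}.

Reduce p = 3ab + 7a - 4b^{2} - \tfrac{47}{6}b + \tfrac{1}{6} modulo G:
  leading term ab: subtract (3b)·g_1 from 3ab + 7a - 4b^{2} - \tfrac{47}{6}b + \tfrac{1}{6} → 7a - 10b^{2} - \tfrac{101}{6}b + \tfrac{1}{6}
  leading term a: subtract (7)·g_1 from 7a - 10b^{2} - \tfrac{101}{6}b + \tfrac{1}{6} → -10b^{2} - \tfrac{185}{6}b - \tfrac{125}{6}
  leading term b^{2}: subtract (-10)·g_2 from -10b^{2} - \tfrac{185}{6}b - \tfrac{125}{6} → 0
  normal form = 0.
Since the normal form is 0, p ∈ I.

The remainder on division by a Gröbner basis is unique — it is the normal form.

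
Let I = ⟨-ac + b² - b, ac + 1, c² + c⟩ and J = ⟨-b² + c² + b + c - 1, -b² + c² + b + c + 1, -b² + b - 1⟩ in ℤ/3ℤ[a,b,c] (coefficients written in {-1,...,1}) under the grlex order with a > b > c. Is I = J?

Equality of ideals is decidable: compute both reduced Gröbner bases (unique for the ordering) and check whether they agree.
Buchberger on the first generating set:
f_1 = -ac + b² - b, LT = ac.
f_2 = ac + 1, LT = ac.
f_3 = c² + c, LT = c².

S(f_1,f_2): lcm = ac. S = -b² + b - 1.
  leading term b²: no divisor's leading term divides it; move -b² to the remainder.
  leading term b: no divisor's leading term divides it; move b to the remainder.
  leading term 1: no divisor's leading term divides it; move -1 to the remainder.
  remainder -b² + b - 1 ≠ 0; add g_4 = -b² + b - 1 to the basis.

S(f_1,f_3): lcm = ac². S = -b²c - ac + bc.
  leading term b²c: subtract (c)·g_4 from -b²c - ac + bc → -ac + c
  leading term ac: subtract (1)·f_1 from -ac + c → -b² + b + c
  leading term b²: subtract (1)·g_4 from -b² + b + c → c + 1
  leading term c: no divisor's leading term divides it; move c to the remainder.
  leading term 1: no divisor's leading term divides it; move 1 to the remainder.
  remainder c + 1 ≠ 0; add g_5 = c + 1 to the basis.

S(f_2,f_3): lcm = ac². S = -ac + c.
  leading term ac: subtract (1)·f_1 from -ac + c → -b² + b + c
  leading term b²: subtract (1)·g_4 from -b² + b + c → c + 1
  leading term c: subtract (1)·g_5 from c + 1 → 0
  remainder 0.

S(f_1,g_4): leading monomials are coprime, so the S-polynomial reduces to 0 (Buchberger's first criterion).
S(f_2,g_4): leading monomials are coprime, so the S-polynomial reduces to 0 (Buchberger's first criterion).
S(f_3,g_4): leading monomials are coprime, so the S-polynomial reduces to 0 (Buchberger's first criterion).
S(f_1,g_5): lcm = ac. S = -b² - a + b.
  leading term b²: subtract (1)·g_4 from -b² - a + b → -a + 1
  leading term a: no divisor's leading term divides it; move -a to the remainder.
  leading term 1: no divisor's leading term divides it; move 1 to the remainder.
  remainder -a + 1 ≠ 0; add g_6 = -a + 1 to the basis.

S(f_2,g_5): lcm = ac. S = -a + 1.
  leading term a: subtract (1)·g_6 from -a + 1 → 0
  remainder 0.

S(f_3,g_5): lcm = c². S = 0.
  remainder 0.

S(g_4,g_5): leading monomials are coprime, so the S-polynomial reduces to 0 (Buchberger's first criterion).
S(f_1,g_6): lcm = ac. S = -b² + b + c.
  leading term b²: subtract (1)·g_4 from -b² + b + c → c + 1
  leading term c: subtract (1)·g_5 from c + 1 → 0
  remainder 0.

S(f_2,g_6): lcm = ac. S = c + 1.
  leading term c: subtract (1)·g_5 from c + 1 → 0
  remainder 0.

S(f_3,g_6): leading monomials are coprime, so the S-polynomial reduces to 0 (Buchberger's first criterion).
S(g_4,g_6): leading monomials are coprime, so the S-polynomial reduces to 0 (Buchberger's first criterion).
S(g_5,g_6): leading monomials are coprime, so the S-polynomial reduces to 0 (Buchberger's first criterion).
Every S-polynomial of the final basis reduces to 0, so we have a Gröbner basis.
Inter-reduce: drop elements whose leading term is divisible by another's, tail-reduce, and make monic.
Reduced Gröbner basis: {b² - b + 1, a - 1, c + 1}.

Buchberger on the second generating set:
h_1 = -b² + c² + b + c - 1, LT = b².
h_2 = -b² + c² + b + c + 1, LT = b².
h_3 = -b² + b - 1, LT = b².

S(h_1,h_2): lcm = b². S = -1.
  leading term 1: no divisor's leading term divides it; move -1 to the remainder.
  remainder -1 ≠ 0; add k_4 = -1 to the basis.

S(h_1,h_3): lcm = b². S = -c² - c.
  leading term c²: subtract (c²)·k_4 from -c² - c → -c
  leading term c: subtract (c)·k_4 from -c → 0
  remainder 0.

S(h_2,h_3): lcm = b². S = -c² - c + 1.
  leading term c²: subtract (c²)·k_4 from -c² - c + 1 → -c + 1
  leading term c: subtract (c)·k_4 from -c + 1 → 1
  leading term 1: subtract (-1)·k_4 from 1 → 0
  remainder 0.

S(h_1,k_4): leading monomials are coprime, so the S-polynomial reduces to 0 (Buchberger's first criterion).
S(h_2,k_4): leading monomials are coprime, so the S-polynomial reduces to 0 (Buchberger's first criterion).
S(h_3,k_4): leading monomials are coprime, so the S-polynomial reduces to 0 (Buchberger's first criterion).
Every S-polynomial of the final basis reduces to 0, so we have a Gröbner basis.
Inter-reduce: drop elements whose leading term is divisible by another's, tail-reduce, and make monic.
Reduced Gröbner basis: {1}.

These differ, so the ideals are not equal.

No, the ideals differ.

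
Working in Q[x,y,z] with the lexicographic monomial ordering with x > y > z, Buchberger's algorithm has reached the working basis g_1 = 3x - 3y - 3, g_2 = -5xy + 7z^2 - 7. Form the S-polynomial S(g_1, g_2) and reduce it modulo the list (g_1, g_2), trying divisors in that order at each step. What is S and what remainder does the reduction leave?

lcm(LM(g_1), LM(g_2)) = xy.
S = (lcm/LT(g_1))·g_1 − (lcm/LT(g_2))·g_2 = -y^2 - y + 7/5z^2 - 7/5.
Reduce S modulo (g_1, g_2) in that order:
  leading term y^2: no divisor's leading term divides it; move -y^2 to the remainder.
  leading term y: no divisor's leading term divides it; move -y to the remainder.
  leading term z^2: no divisor's leading term divides it; move 7/5z^2 to the remainder.
  leading term 1: no divisor's leading term divides it; move -7/5 to the remainder.
The remainder -y^2 - y + 7/5z^2 - 7/5 is nonzero, so it would be added as the next basis element.

S(g_1, g_2) = -y^2 - y + 7/5z^2 - 7/5; remainder on division = -y^2 - y + 7/5z^2 - 7/5.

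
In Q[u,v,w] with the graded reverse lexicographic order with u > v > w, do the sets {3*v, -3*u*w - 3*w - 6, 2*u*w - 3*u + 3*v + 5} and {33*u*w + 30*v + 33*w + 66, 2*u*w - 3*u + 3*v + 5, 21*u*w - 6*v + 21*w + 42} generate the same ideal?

Yes, the ideals are equal.

For a fixed monomial order, each ideal has a unique reduced Gröbner basis; comparing bases decides equality.
Buchberger on the first generating set:
f_1 = 3*v, LT = v.
f_2 = -3*u*w - 3*w - 6, LT = u*w.
f_3 = 2*u*w - 3*u + 3*v + 5, LT = u*w.

S(f_2,f_3): lcm = u*w. S = 3/2*u - 3/2*v + w - 1/2.
  leading term u: no divisor's leading term divides it; move 3/2*u to the remainder.
  leading term v: subtract (-1/2)·f_1 from -3/2*v + w - 1/2 → w - 1/2
  leading term w: no divisor's leading term divides it; move w to the remainder.
  leading term 1: no divisor's leading term divides it; move -1/2 to the remainder.
  remainder 3/2*u + w - 1/2 ≠ 0; add g_4 = 3/2*u + w - 1/2 to the basis.

S(f_2,g_4): lcm = u*w. S = -2/3*w**2 + 4/3*w + 2.
  leading term w**2: no divisor's leading term divides it; move -2/3*w**2 to the remainder.
  leading term w: no divisor's leading term divides it; move 4/3*w to the remainder.
  leading term 1: no divisor's leading term divides it; move 2 to the remainder.
  remainder -2/3*w**2 + 4/3*w + 2 ≠ 0; add g_5 = -2/3*w**2 + 4/3*w + 2 to the basis.

The other S-polynomials (S(f_1,f_2), S(f_1,f_3), S(f_1,g_4), S(f_3,g_4), S(f_1,g_5), S(f_2,g_5), S(f_3,g_5), S(g_4,g_5)) all reduce to 0 modulo the current basis, so we have a Gröbner basis.
Inter-reduce: drop elements whose leading term is divisible by another's, tail-reduce, and make monic.
Reduced Gröbner basis: {w**2 - 2*w - 3, u + 2/3*w - 1/3, v}.

Buchberger on the second generating set:
h_1 = 33*u*w + 30*v + 33*w + 66, LT = u*w.
h_2 = 2*u*w - 3*u + 3*v + 5, LT = u*w.
h_3 = 21*u*w - 6*v + 21*w + 42, LT = u*w.

S(h_1,h_2): lcm = u*w. S = 3/2*u - 13/22*v + w - 1/2.
  leading term u: no divisor's leading term divides it; move 3/2*u to the remainder.
  leading term v: no divisor's leading term divides it; move -13/22*v to the remainder.
  leading term w: no divisor's leading term divides it; move w to the remainder.
  leading term 1: no divisor's leading term divides it; move -1/2 to the remainder.
  remainder 3/2*u - 13/22*v + w - 1/2 ≠ 0; add k_4 = 3/2*u - 13/22*v + w - 1/2 to the basis.

S(h_1,h_3): lcm = u*w. S = 92/77*v.
  leading term v: no divisor's leading term divides it; move 92/77*v to the remainder.
  remainder 92/77*v ≠ 0; add k_5 = 92/77*v to the basis.

S(h_1,k_4): lcm = u*w. S = 13/33*v*w - 2/3*w**2 + 10/11*v + 4/3*w + 2.
  leading term v*w: subtract (91/276*w)·k_5 from 13/33*v*w - 2/3*w**2 + 10/11*v + 4/3*w + 2 → -2/3*w**2 + 10/11*v + 4/3*w + 2
  leading term w**2: no divisor's leading term divides it; move -2/3*w**2 to the remainder.
  leading term v: subtract (35/46)·k_5 from 10/11*v + 4/3*w + 2 → 4/3*w + 2
  leading term w: no divisor's leading term divides it; move 4/3*w to the remainder.
  leading term 1: no divisor's leading term divides it; move 2 to the remainder.
  remainder -2/3*w**2 + 4/3*w + 2 ≠ 0; add k_6 = -2/3*w**2 + 4/3*w + 2 to the basis.

The other S-polynomials (S(h_2,h_3), S(h_2,k_4), S(h_3,k_4), S(h_1,k_5), S(h_2,k_5), S(h_3,k_5), S(k_4,k_5), S(h_1,k_6), S(h_2,k_6), S(h_3,k_6), S(k_4,k_6), S(k_5,k_6)) all reduce to 0 modulo the current basis, so we have a Gröbner basis.
Inter-reduce: drop elements whose leading term is divisible by another's, tail-reduce, and make monic.
Reduced Gröbner basis: {w**2 - 2*w - 3, u + 2/3*w - 1/3, v}.

Same reduced basis, so the two generating sets span the same ideal.
The choice of monomial ordering does not affect the verdict — as long as both bases are computed under the same ordering, their equality decides ideal equality.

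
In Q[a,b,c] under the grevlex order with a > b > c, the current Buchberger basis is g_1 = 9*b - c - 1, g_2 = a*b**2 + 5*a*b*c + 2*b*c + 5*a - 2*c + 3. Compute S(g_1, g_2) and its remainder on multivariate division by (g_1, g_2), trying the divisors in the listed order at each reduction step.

lcm(LM(g_1), LM(g_2)) = a*b**2.
S = (lcm/LT(g_1))·g_1 − (lcm/LT(g_2))·g_2 = -46/9*a*b*c - 1/9*a*b - 2*b*c - 5*a + 2*c - 3.
Reduce S modulo (g_1, g_2) in that order:
  leading term a*b*c: subtract (-46/81*a*c)·g_1 from -46/9*a*b*c - 1/9*a*b - 2*b*c - 5*a + 2*c - 3 → -46/81*a*c**2 - 1/9*a*b - 46/81*a*c - 2*b*c - 5*a + 2*c - 3
  leading term a*c**2: no divisor's leading term divides it; move -46/81*a*c**2 to the remainder.
  leading term a*b: subtract (-1/81*a)·g_1 from -1/9*a*b - 46/81*a*c - 2*b*c - 5*a + 2*c - 3 → -47/81*a*c - 2*b*c - 406/81*a + 2*c - 3
  leading term a*c: no divisor's leading term divides it; move -47/81*a*c to the remainder.
  leading term b*c: subtract (-2/9*c)·g_1 from -2*b*c - 406/81*a + 2*c - 3 → -2/9*c**2 - 406/81*a + 16/9*c - 3
  leading term c**2: no divisor's leading term divides it; move -2/9*c**2 to the remainder.
  leading term a: no divisor's leading term divides it; move -406/81*a to the remainder.
  leading term c: no divisor's leading term divides it; move 16/9*c to the remainder.
  leading term 1: no divisor's leading term divides it; move -3 to the remainder.
The remainder -46/81*a*c**2 - 47/81*a*c - 2/9*c**2 - 406/81*a + 16/9*c - 3 is nonzero, so it would be added as the next basis element.

S(g_1, g_2) = -46/9*a*b*c - 1/9*a*b - 2*b*c - 5*a + 2*c - 3; remainder on division = -46/81*a*c**2 - 47/81*a*c - 2/9*c**2 - 406/81*a + 16/9*c - 3.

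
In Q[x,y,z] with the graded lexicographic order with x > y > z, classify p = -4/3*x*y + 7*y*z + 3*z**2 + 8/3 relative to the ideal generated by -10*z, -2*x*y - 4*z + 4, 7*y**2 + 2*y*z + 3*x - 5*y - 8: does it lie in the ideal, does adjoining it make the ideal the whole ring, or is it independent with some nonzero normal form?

-4/3*x*y + 7*y*z + 3*z**2 + 8/3 lies in I (it reduces to 0).

First compute the reduced Gröbner basis of I by Buchberger's algorithm.
f_1 = -10*z, LT = z.
f_2 = -2*x*y - 4*z + 4, LT = x*y.
f_3 = 7*y**2 + 2*y*z + 3*x - 5*y - 8, LT = y**2.

S(f_1,f_2): leading monomials are coprime, so the S-polynomial reduces to 0 (Buchberger's first criterion).
S(f_1,f_3): leading monomials are coprime, so the S-polynomial reduces to 0 (Buchberger's first criterion).
S(f_2,f_3): lcm = x*y**2. S = -2/7*x*y*z - 3/7*x**2 + 5/7*x*y + 2*y*z + 8/7*x - 2*y.
  leading term x*y*z: subtract (1/35*x*y)·f_1 from -2/7*x*y*z - 3/7*x**2 + 5/7*x*y + 2*y*z + 8/7*x - 2*y → -3/7*x**2 + 5/7*x*y + 2*y*z + 8/7*x - 2*y
  leading term x**2: no divisor's leading term divides it; move -3/7*x**2 to the remainder.
  leading term x*y: subtract (-5/14)·f_2 from 5/7*x*y + 2*y*z + 8/7*x - 2*y → 2*y*z + 8/7*x - 2*y - 10/7*z + 10/7
  leading term y*z: subtract (-1/5*y)·f_1 from 2*y*z + 8/7*x - 2*y - 10/7*z + 10/7 → 8/7*x - 2*y - 10/7*z + 10/7
  leading term x: no divisor's leading term divides it; move 8/7*x to the remainder.
  leading term y: no divisor's leading term divides it; move -2*y to the remainder.
  leading term z: subtract (1/7)·f_1 from -10/7*z + 10/7 → 10/7
  leading term 1: no divisor's leading term divides it; move 10/7 to the remainder.
  remainder -3/7*x**2 + 8/7*x - 2*y + 10/7 ≠ 0; add h_4 = -3/7*x**2 + 8/7*x - 2*y + 10/7 to the basis.

S(f_1,h_4): leading monomials are coprime, so the S-polynomial reduces to 0 (Buchberger's first criterion).
S(f_2,h_4): lcm = x**2*y. S = 8/3*x*y + 2*x*z - 14/3*y**2 - 2*x + 10/3*y.
  leading term x*y: subtract (-4/3)·f_2 from 8/3*x*y + 2*x*z - 14/3*y**2 - 2*x + 10/3*y → 2*x*z - 14/3*y**2 - 2*x + 10/3*y - 16/3*z + 16/3
  leading term x*z: subtract (-1/5*x)·f_1 from 2*x*z - 14/3*y**2 - 2*x + 10/3*y - 16/3*z + 16/3 → -14/3*y**2 - 2*x + 10/3*y - 16/3*z + 16/3
  leading term y**2: subtract (-2/3)·f_3 from -14/3*y**2 - 2*x + 10/3*y - 16/3*z + 16/3 → 4/3*y*z - 16/3*z
  leading term y*z: subtract (-2/15*y)·f_1 from 4/3*y*z - 16/3*z → -16/3*z
  leading term z: subtract (8/15)·f_1 from -16/3*z → 0
  remainder 0.

S(f_3,h_4): leading monomials are coprime, so the S-polynomial reduces to 0 (Buchberger's first criterion).
Every S-polynomial of the final basis reduces to 0, so we have a Gröbner basis.
Inter-reduce: drop elements whose leading term is divisible by another's, tail-reduce, and make monic.
Reduced Gröbner basis: {x**2 - 8/3*x + 14/3*y - 10/3, x*y - 2, y**2 + 3/7*x - 5/7*y - 8/7, z}.
Label its elements g_1 = x**2 - 8/3*x + 14/3*y - 10/3, g_2 = x*y - 2, g_3 = y**2 + 3/7*x - 5/7*y - 8/7, g_4 = z.

Reduce p = -4/3*x*y + 7*y*z + 3*z**2 + 8/3 modulo G:
  leading term x*y: subtract (-4/3)·g_2 from -4/3*x*y + 7*y*z + 3*z**2 + 8/3 → 7*y*z + 3*z**2
  leading term y*z: subtract (7*y)·g_4 from 7*y*z + 3*z**2 → 3*z**2
  leading term z**2: subtract (3*z)·g_4 from 3*z**2 → 0
  normal form = 0.
Since the normal form is 0, p ∈ I.

The remainder on division by a Gröbner basis is unique — it is the normal form.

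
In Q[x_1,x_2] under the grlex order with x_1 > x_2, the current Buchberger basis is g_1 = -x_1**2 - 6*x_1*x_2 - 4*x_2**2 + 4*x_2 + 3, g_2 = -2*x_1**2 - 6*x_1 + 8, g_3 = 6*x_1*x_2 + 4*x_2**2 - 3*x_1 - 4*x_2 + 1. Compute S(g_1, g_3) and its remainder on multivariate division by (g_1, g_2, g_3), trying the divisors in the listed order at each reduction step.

S(g_1, g_3) = 16/3*x_1*x_2**2 + 4*x_2**3 + 1/2*x_1**2 + 2/3*x_1*x_2 - 4*x_2**2 - 1/6*x_1 - 3*x_2; remainder on division = 4/9*x_2**3 - 8/3*x_2**2 - 5/3*x_2 + 13/9.

lcm(LM(g_1), LM(g_3)) = x_1**2*x_2.
S = (lcm/LT(g_1))·g_1 − (lcm/LT(g_3))·g_3 = 16/3*x_1*x_2**2 + 4*x_2**3 + 1/2*x_1**2 + 2/3*x_1*x_2 - 4*x_2**2 - 1/6*x_1 - 3*x_2.
Reduce S modulo (g_1, g_2, g_3) in that order:
  leading term x_1*x_2**2: subtract (8/9*x_2)·g_3 from 16/3*x_1*x_2**2 + 4*x_2**3 + 1/2*x_1**2 + 2/3*x_1*x_2 - 4*x_2**2 - 1/6*x_1 - 3*x_2 → 4/9*x_2**3 + 1/2*x_1**2 + 10/3*x_1*x_2 - 4/9*x_2**2 - 1/6*x_1 - 35/9*x_2
  leading term x_2**3: no divisor's leading term divides it; move 4/9*x_2**3 to the remainder.
  leading term x_1**2: subtract (-1/2)·g_1 from 1/2*x_1**2 + 10/3*x_1*x_2 - 4/9*x_2**2 - 1/6*x_1 - 35/9*x_2 → 1/3*x_1*x_2 - 22/9*x_2**2 - 1/6*x_1 - 17/9*x_2 + 3/2
  leading term x_1*x_2: subtract (1/18)·g_3 from 1/3*x_1*x_2 - 22/9*x_2**2 - 1/6*x_1 - 17/9*x_2 + 3/2 → -8/3*x_2**2 - 5/3*x_2 + 13/9
  leading term x_2**2: no divisor's leading term divides it; move -8/3*x_2**2 to the remainder.
  leading term x_2: no divisor's leading term divides it; move -5/3*x_2 to the remainder.
  leading term 1: no divisor's leading term divides it; move 13/9 to the remainder.
The remainder 4/9*x_2**3 - 8/3*x_2**2 - 5/3*x_2 + 13/9 is nonzero, so it would be added as the next basis element.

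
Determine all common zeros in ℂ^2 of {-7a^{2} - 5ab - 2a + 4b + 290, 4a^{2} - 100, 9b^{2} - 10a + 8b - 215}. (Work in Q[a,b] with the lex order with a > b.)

Compute a lex Gröbner basis by Buchberger's algorithm.
f_1 = -7a^{2} - 5ab - 2a + 4b + 290, LT = a^{2}.
f_2 = 4a^{2} - 100, LT = a^{2}.
f_3 = -10a + 9b^{2} + 8b - 215, LT = a.

S(f_1,f_2): lcm = a^{2}. S = \tfrac{5}{7}ab + \tfrac{2}{7}a - \tfrac{4}{7}b - \tfrac{115}{7}.
  reduce S modulo (f_1, f_2, f_3):
  remainder \tfrac{9}{14}b^{3} + \tfrac{29}{35}b^{2} - \tfrac{157}{10}b - \tfrac{158}{7} ≠ 0; add h_4 = \tfrac{9}{14}b^{3} + \tfrac{29}{35}b^{2} - \tfrac{157}{10}b - \tfrac{158}{7} to the basis.

S(f_1,f_3): lcm = a^{2}. S = \tfrac{9}{10}ab^{2} + \tfrac{53}{35}ab - \tfrac{297}{14}a - \tfrac{4}{7}b - \tfrac{290}{7}.
  reduce S modulo (f_1, f_2, f_3, h_4):
  remainder -\tfrac{46971}{2500}b^{2} + \tfrac{4639}{1250}b + \tfrac{225577}{500} ≠ 0; add h_5 = -\tfrac{46971}{2500}b^{2} + \tfrac{4639}{1250}b + \tfrac{225577}{500} to the basis.

S(h_4,h_5): lcm = b^{3}. S = \tfrac{38788}{26095}b^{2} - \tfrac{96256}{234855}b - \tfrac{316}{9}.
  reduce S modulo (f_1, f_2, f_3, h_4, h_5):
  remainder -\tfrac{9499000}{81713883}b + \tfrac{47495000}{81713883} ≠ 0; add h_6 = -\tfrac{9499000}{81713883}b + \tfrac{47495000}{81713883} to the basis.

The other S-polynomials (S(f_2,f_3), S(f_1,h_4), S(f_2,h_4), S(f_3,h_4), S(f_1,h_5), S(f_2,h_5), S(f_3,h_5), S(f_1,h_6), S(f_2,h_6), S(f_3,h_6), S(h_4,h_6), S(h_5,h_6)) all reduce to 0 modulo the current basis, so we have a Gröbner basis.
Inter-reduce: drop elements whose leading term is divisible by another's, tail-reduce, and make monic.
Reduced Gröbner basis: {a - 5, b - 5}.

The lex basis is triangular: the last element involves only b. Solving b - 5 = 0 gives b ∈ {5}; substituting each value into the earlier elements determines the remaining variables.
  b = 5: the earlier basis element becomes a - 5 = 0, giving a = 5 — point (5, 5).

{(5, 5)}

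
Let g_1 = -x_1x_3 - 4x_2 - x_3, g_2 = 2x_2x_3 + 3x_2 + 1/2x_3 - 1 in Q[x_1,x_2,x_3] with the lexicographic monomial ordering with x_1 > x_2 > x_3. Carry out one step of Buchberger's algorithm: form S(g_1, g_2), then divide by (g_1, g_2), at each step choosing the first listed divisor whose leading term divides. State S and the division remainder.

S(g_1, g_2) = -3/2x_1x_2 - 1/4x_1x_3 + 1/2x_1 + 4x_2^2 + x_2x_3; remainder on division = -3/2x_1x_2 + 1/2x_1 + 4x_2^2 - 1/2x_2 + 1/2.

lcm(LM(g_1), LM(g_2)) = x_1x_2x_3.
S = (lcm/LT(g_1))·g_1 − (lcm/LT(g_2))·g_2 = -3/2x_1x_2 - 1/4x_1x_3 + 1/2x_1 + 4x_2^2 + x_2x_3.
Reduce S modulo (g_1, g_2) in that order:
  leading term x_1x_2: no divisor's leading term divides it; move -3/2x_1x_2 to the remainder.
  leading term x_1x_3: subtract (1/4)·g_1 from -1/4x_1x_3 + 1/2x_1 + 4x_2^2 + x_2x_3 → 1/2x_1 + 4x_2^2 + x_2x_3 + x_2 + 1/4x_3
  leading term x_1: no divisor's leading term divides it; move 1/2x_1 to the remainder.
  leading term x_2^2: no divisor's leading term divides it; move 4x_2^2 to the remainder.
  leading term x_2x_3: subtract (1/2)·g_2 from x_2x_3 + x_2 + 1/4x_3 → -1/2x_2 + 1/2
  leading term x_2: no divisor's leading term divides it; move -1/2x_2 to the remainder.
  leading term 1: no divisor's leading term divides it; move 1/2 to the remainder.
The remainder -3/2x_1x_2 + 1/2x_1 + 4x_2^2 - 1/2x_2 + 1/2 is nonzero, so it would be added as the next basis element.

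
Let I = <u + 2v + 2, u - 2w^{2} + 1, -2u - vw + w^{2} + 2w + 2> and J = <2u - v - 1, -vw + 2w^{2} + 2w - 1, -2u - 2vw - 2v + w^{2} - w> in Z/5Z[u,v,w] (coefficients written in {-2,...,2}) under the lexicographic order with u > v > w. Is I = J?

Equality of ideals is decidable: compute both reduced Gröbner bases (unique for the ordering) and check whether they agree.
Buchberger on the first generating set:
f_1 = u + 2v + 2, LT = u.
f_2 = u - 2w^{2} + 1, LT = u.
f_3 = -2u - vw + w^{2} + 2w + 2, LT = u.

S(f_1,f_2): lcm = u. S = 2v + 2w^{2} + 1.
  leading term v: no divisor's leading term divides it; move 2v to the remainder.
  leading term w^{2}: no divisor's leading term divides it; move 2w^{2} to the remainder.
  leading term 1: no divisor's leading term divides it; move 1 to the remainder.
  remainder 2v + 2w^{2} + 1 ≠ 0; add g_4 = 2v + 2w^{2} + 1 to the basis.

S(f_1,f_3): lcm = u. S = 2vw + 2v - 2w^{2} + w - 2.
  leading term vw: subtract (w)·g_4 from 2vw + 2v - 2w^{2} + w - 2 → 2v - 2w^{3} - 2w^{2} - 2
  leading term v: subtract (1)·g_4 from 2v - 2w^{3} - 2w^{2} - 2 → -2w^{3} + w^{2} + 2
  leading term w^{3}: no divisor's leading term divides it; move -2w^{3} to the remainder.
  leading term w^{2}: no divisor's leading term divides it; move w^{2} to the remainder.
  leading term 1: no divisor's leading term divides it; move 2 to the remainder.
  remainder -2w^{3} + w^{2} + 2 ≠ 0; add g_5 = -2w^{3} + w^{2} + 2 to the basis.

The other S-polynomials (S(f_2,f_3), S(f_1,g_4), S(f_2,g_4), S(f_3,g_4), S(f_1,g_5), S(f_2,g_5), S(f_3,g_5), S(g_4,g_5)) all reduce to 0 modulo the current basis, so we have a Gröbner basis.
Inter-reduce: drop elements whose leading term is divisible by another's, tail-reduce, and make monic.
Reduced Gröbner basis: {u - 2w^{2} + 1, v + w^{2} - 2, w^{3} + 2w^{2} - 1}.

Buchberger on the second generating set:
h_1 = 2u - v - 1, LT = u.
h_2 = -vw + 2w^{2} + 2w - 1, LT = vw.
h_3 = -2u - 2vw - 2v + w^{2} - w, LT = u.

S(h_1,h_3): lcm = u. S = -vw + v - 2w^{2} + 2w + 2.
  leading term vw: subtract (1)·h_2 from -vw + v - 2w^{2} + 2w + 2 → v + w^{2} - 2
  leading term v: no divisor's leading term divides it; move v to the remainder.
  leading term w^{2}: no divisor's leading term divides it; move w^{2} to the remainder.
  leading term 1: no divisor's leading term divides it; move -2 to the remainder.
  remainder v + w^{2} - 2 ≠ 0; add k_4 = v + w^{2} - 2 to the basis.

S(h_2,k_4): lcm = vw. S = -w^{3} - 2w^{2} + 1.
  leading term w^{3}: no divisor's leading term divides it; move -w^{3} to the remainder.
  leading term w^{2}: no divisor's leading term divides it; move -2w^{2} to the remainder.
  leading term 1: no divisor's leading term divides it; move 1 to the remainder.
  remainder -w^{3} - 2w^{2} + 1 ≠ 0; add k_5 = -w^{3} - 2w^{2} + 1 to the basis.

The other S-polynomials (S(h_1,h_2), S(h_2,h_3), S(h_1,k_4), S(h_3,k_4), S(h_1,k_5), S(h_2,k_5), S(h_3,k_5), S(k_4,k_5)) all reduce to 0 modulo the current basis, so we have a Gröbner basis.
Inter-reduce: drop elements whose leading term is divisible by another's, tail-reduce, and make monic.
Reduced Gröbner basis: {u - 2w^{2} + 1, v + w^{2} - 2, w^{3} + 2w^{2} - 1}.

Same reduced basis, so the two generating sets span the same ideal.
The choice of monomial ordering does not affect the verdict — as long as both bases are computed under the same ordering, their equality decides ideal equality.

Yes, the ideals are equal.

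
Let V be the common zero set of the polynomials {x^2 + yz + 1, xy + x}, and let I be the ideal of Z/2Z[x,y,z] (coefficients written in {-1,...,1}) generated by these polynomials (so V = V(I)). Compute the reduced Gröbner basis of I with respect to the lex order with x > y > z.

f_1 = x^2 + yz + 1, LT = x^2.
f_2 = xy + x, LT = xy.

S(f_1,f_2): lcm = x^2y. S = x^2 + y^2z + y.
  reduce S modulo (f_1, f_2):
  remainder y^2z + yz + y + 1 ≠ 0; add g_3 = y^2z + yz + y + 1 to the basis.

The other S-polynomials (S(f_1,g_3), S(f_2,g_3)) all reduce to 0 modulo the current basis, so we have a Gröbner basis.

G = {x^2 + yz + 1, xy + x, y^2z + yz + y + 1}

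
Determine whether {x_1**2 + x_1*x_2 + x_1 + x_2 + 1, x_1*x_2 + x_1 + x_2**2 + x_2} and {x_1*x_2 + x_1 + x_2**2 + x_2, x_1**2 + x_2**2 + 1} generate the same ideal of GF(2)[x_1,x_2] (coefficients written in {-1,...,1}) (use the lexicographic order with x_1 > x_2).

Yes, the ideals are equal.

Since reduced Gröbner bases are canonical representatives of ideals under a given ordering, it suffices to compute and compare them.
Buchberger on the first generating set:
f_1 = x_1**2 + x_1*x_2 + x_1 + x_2 + 1, LT = x_1**2.
f_2 = x_1*x_2 + x_1 + x_2**2 + x_2, LT = x_1*x_2.

S(f_1,f_2): lcm = x_1**2*x_2. S = x_1**2 + x_2**2 + x_2.
  leading term x_1**2: subtract (1)·f_1 from x_1**2 + x_2**2 + x_2 → x_1*x_2 + x_1 + x_2**2 + 1
  leading term x_1*x_2: subtract (1)·f_2 from x_1*x_2 + x_1 + x_2**2 + 1 → x_2 + 1
  leading term x_2: no divisor's leading term divides it; move x_2 to the remainder.
  leading term 1: no divisor's leading term divides it; move 1 to the remainder.
  remainder x_2 + 1 ≠ 0; add g_3 = x_2 + 1 to the basis.

The other S-polynomials (S(f_1,g_3), S(f_2,g_3)) all reduce to 0 modulo the current basis, so we have a Gröbner basis.
Inter-reduce: drop elements whose leading term is divisible by another's, tail-reduce, and make monic.
Reduced Gröbner basis: {x_1**2, x_2 + 1}.

Buchberger on the second generating set:
h_1 = x_1*x_2 + x_1 + x_2**2 + x_2, LT = x_1*x_2.
h_2 = x_1**2 + x_2**2 + 1, LT = x_1**2.

S(h_1,h_2): lcm = x_1**2*x_2. S = x_1**2 + x_1*x_2**2 + x_1*x_2 + x_2**3 + x_2.
  leading term x_1**2: subtract (1)·h_2 from x_1**2 + x_1*x_2**2 + x_1*x_2 + x_2**3 + x_2 → x_1*x_2**2 + x_1*x_2 + x_2**3 + x_2**2 + x_2 + 1
  leading term x_1*x_2**2: subtract (x_2)·h_1 from x_1*x_2**2 + x_1*x_2 + x_2**3 + x_2**2 + x_2 + 1 → x_2 + 1
  leading term x_2: no divisor's leading term divides it; move x_2 to the remainder.
  leading term 1: no divisor's leading term divides it; move 1 to the remainder.
  remainder x_2 + 1 ≠ 0; add k_3 = x_2 + 1 to the basis.

The other S-polynomials (S(h_1,k_3), S(h_2,k_3)) all reduce to 0 modulo the current basis, so we have a Gröbner basis.
Inter-reduce: drop elements whose leading term is divisible by another's, tail-reduce, and make monic.
Reduced Gröbner basis: {x_1**2, x_2 + 1}.

The two bases agree; hence the ideals are identical.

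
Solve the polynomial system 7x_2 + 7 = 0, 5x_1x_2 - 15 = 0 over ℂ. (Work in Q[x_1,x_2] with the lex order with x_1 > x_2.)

Compute a lex Gröbner basis by Buchberger's algorithm.
f_1 = 7x_2 + 7, LT = x_2.
f_2 = 5x_1x_2 - 15, LT = x_1x_2.

S(f_1,f_2): lcm = x_1x_2. S = x_1 + 3.
  leading term x_1: no divisor's leading term divides it; move x_1 to the remainder.
  leading term 1: no divisor's leading term divides it; move 3 to the remainder.
  remainder x_1 + 3 ≠ 0; add h_3 = x_1 + 3 to the basis.

The other S-polynomials (S(f_1,h_3), S(f_2,h_3)) all reduce to 0 modulo the current basis, so we have a Gröbner basis.
Inter-reduce: drop elements whose leading term is divisible by another's, tail-reduce, and make monic.
Reduced Gröbner basis: {x_1 + 3, x_2 + 1}.

From the last basis element, x_2 + 1 = 0, so x_2 takes values in {-1}. Each choice, substituted upward through the basis, yields the corresponding point(s) of the solution set.
  x_2 = -1: the earlier basis element becomes x_1 + 3 = 0, giving x_1 = -3 — point (-3, -1).
Each listed point satisfies every original equation (direct substitution).

{(-3, -1)}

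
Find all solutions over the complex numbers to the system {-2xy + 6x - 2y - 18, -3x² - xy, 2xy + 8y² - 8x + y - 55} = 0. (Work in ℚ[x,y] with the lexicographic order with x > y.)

Compute a lex Gröbner basis by Buchberger's algorithm.
f_1 = -2xy + 6x - 2y - 18, LT = xy.
f_2 = -3x² - xy, LT = x².
f_3 = 2xy - 8x + 8y² + y - 55, LT = xy.

S(f_1,f_2): lcm = x²y. S = -3x² - ⅓xy² + xy + 9x.
  leading term x²: subtract (1)·f_2 from -3x² - ⅓xy² + xy + 9x → -⅓xy² + 2xy + 9x
  leading term xy²: subtract (⅙y)·f_1 from -⅓xy² + 2xy + 9x → xy + 9x + ⅓y² + 3y
  leading term xy: subtract (-½)·f_1 from xy + 9x + ⅓y² + 3y → 12x + ⅓y² + 2y - 9
  leading term x: no divisor's leading term divides it; move 12x to the remainder.
  leading term y²: no divisor's leading term divides it; move ⅓y² to the remainder.
  leading term y: no divisor's leading term divides it; move 2y to the remainder.
  leading term 1: no divisor's leading term divides it; move -9 to the remainder.
  remainder 12x + ⅓y² + 2y - 9 ≠ 0; add h_4 = 12x + ⅓y² + 2y - 9 to the basis.

S(f_1,f_3): lcm = xy. S = x - 4y² + ½y + 73/2.
  leading term x: subtract (1/12)·h_4 from x - 4y² + ½y + 73/2 → -145/36y² + ⅓y + 149/4
  leading term y²: no divisor's leading term divides it; move -145/36y² to the remainder.
  leading term y: no divisor's leading term divides it; move ⅓y to the remainder.
  leading term 1: no divisor's leading term divides it; move 149/4 to the remainder.
  remainder -145/36y² + ⅓y + 149/4 ≠ 0; add h_5 = -145/36y² + ⅓y + 149/4 to the basis.

S(f_2,f_3): lcm = x²y. S = 4x² - 11/3xy² - ½xy + 55/2x.
  leading term x²: subtract (-4/3)·f_2 from 4x² - 11/3xy² - ½xy + 55/2x → -11/3xy² - 11/6xy + 55/2x
  leading term xy²: subtract (11/6y)·f_1 from -11/3xy² - 11/6xy + 55/2x → -77/6xy + 55/2x + 11/3y² + 33y
  leading term xy: subtract (77/12)·f_1 from -77/6xy + 55/2x + 11/3y² + 33y → -11x + 11/3y² + 275/6y + 231/2
  leading term x: subtract (-11/12)·h_4 from -11x + 11/3y² + 275/6y + 231/2 → 143/36y² + 143/3y + 429/4
  leading term y²: subtract (-143/145)·h_5 from 143/36y² + 143/3y + 429/4 → 20878/435y + 20878/145
  leading term y: no divisor's leading term divides it; move 20878/435y to the remainder.
  leading term 1: no divisor's leading term divides it; move 20878/145 to the remainder.
  remainder 20878/435y + 20878/145 ≠ 0; add h_6 = 20878/435y + 20878/145 to the basis.

The other S-polynomials (S(f_1,h_4), S(f_2,h_4), S(f_3,h_4), S(f_1,h_5), S(f_2,h_5), S(f_3,h_5), S(h_4,h_5), S(f_1,h_6), S(f_2,h_6), S(f_3,h_6), S(h_4,h_6), S(h_5,h_6)) all reduce to 0 modulo the current basis, so we have a Gröbner basis.
Inter-reduce: drop elements whose leading term is divisible by another's, tail-reduce, and make monic.
Reduced Gröbner basis: {x - 1, y + 3}.

A lex Gröbner basis eliminates variables successively. Here y + 3 depends only on y, with roots {-3}; lifting each root through the earlier basis elements recovers the full solutions.
  y = -3: the earlier basis element becomes x - 1 = 0, giving x = 1 — point (1, -3).
Substituting each solution back into the original system confirms all equations vanish.
This is the nonlinear analogue of row-reducing a linear system.

{(1, -3)}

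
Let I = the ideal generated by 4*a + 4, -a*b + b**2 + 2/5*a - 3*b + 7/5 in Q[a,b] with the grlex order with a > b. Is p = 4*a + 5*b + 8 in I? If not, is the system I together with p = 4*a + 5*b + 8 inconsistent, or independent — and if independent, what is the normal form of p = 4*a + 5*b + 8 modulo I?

Adjoining 4*a + 5*b + 8 makes the ideal the whole ring: the system is inconsistent.

First compute the reduced Gröbner basis of I by Buchberger's algorithm.
f_1 = 4*a + 4, LT = a.
f_2 = -a*b + b**2 + 2/5*a - 3*b + 7/5, LT = a*b.

S(f_1,f_2): lcm = a*b. S = b**2 + 2/5*a - 2*b + 7/5.
  reduce S modulo (f_1, f_2):
  remainder b**2 - 2*b + 1 ≠ 0; add h_3 = b**2 - 2*b + 1 to the basis.

The other S-polynomials (S(f_1,h_3), S(f_2,h_3)) all reduce to 0 modulo the current basis, so we have a Gröbner basis.
Inter-reduce: drop elements whose leading term is divisible by another's, tail-reduce, and make monic.
Reduced Gröbner basis: {b**2 - 2*b + 1, a + 1}.
Label its elements g_1 = b**2 - 2*b + 1, g_2 = a + 1.

Reduce p = 4*a + 5*b + 8 modulo G:
  leading term a: subtract (4)·g_2 from 4*a + 5*b + 8 → 5*b + 4
  leading term b: no divisor's leading term divides it; move 5*b to the remainder.
  leading term 1: no divisor's leading term divides it; move 4 to the remainder.
  normal form = 5*b + 4.
The normal form is nonzero, so p ∉ I. Since p minus its normal form lies in I, I + (p) = I + (r) where r = 5*b + 4; decide whether this ideal is the whole ring.
Run Buchberger on G together with r (pairs among the g_i already reduce to 0 since G is a Gröbner basis):
g_1 = b**2 - 2*b + 1, LT = b**2.
g_2 = a + 1, LT = a.
r = 5*b + 4, LT = b.

S(g_1,r): lcm = b**2. S = -14/5*b + 1.
  reduce S modulo (g_1, g_2, r):
  remainder 81/25 ≠ 0; add m_4 = 81/25 to the basis.

The other S-polynomials (S(g_1,g_2), S(g_2,r), S(g_1,m_4), S(g_2,m_4), S(r,m_4)) all reduce to 0 modulo the current basis, so we have a Gröbner basis.
Inter-reduce: drop elements whose leading term is divisible by another's, tail-reduce, and make monic.
Reduced Gröbner basis: {1}.
The reduced Gröbner basis of I + (p) is {1}: the ideal is the whole ring, so the enlarged system has no common solution — adjoining p is inconsistent.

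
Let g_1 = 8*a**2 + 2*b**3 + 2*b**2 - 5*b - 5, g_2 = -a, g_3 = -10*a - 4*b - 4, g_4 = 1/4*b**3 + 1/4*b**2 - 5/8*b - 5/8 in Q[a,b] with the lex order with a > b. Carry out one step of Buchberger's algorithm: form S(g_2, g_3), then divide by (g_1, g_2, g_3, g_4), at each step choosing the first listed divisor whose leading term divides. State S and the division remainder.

S(g_2, g_3) = -2/5*b - 2/5; remainder on division = -2/5*b - 2/5.

lcm(LM(g_2), LM(g_3)) = a.
S = (lcm/LT(g_2))·g_2 − (lcm/LT(g_3))·g_3 = -2/5*b - 2/5.
Reduce S modulo (g_1, g_2, g_3, g_4) in that order:
  leading term b: no divisor's leading term divides it; move -2/5*b to the remainder.
  leading term 1: no divisor's leading term divides it; move -2/5 to the remainder.
The remainder -2/5*b - 2/5 is nonzero, so it would be added as the next basis element.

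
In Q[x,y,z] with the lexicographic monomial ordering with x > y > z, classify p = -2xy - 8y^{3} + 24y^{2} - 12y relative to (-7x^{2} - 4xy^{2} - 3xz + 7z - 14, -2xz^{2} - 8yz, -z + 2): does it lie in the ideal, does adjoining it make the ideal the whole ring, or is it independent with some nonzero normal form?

First compute the reduced Gröbner basis of I by Buchberger's algorithm.
f_1 = -7x^{2} - 4xy^{2} - 3xz + 7z - 14, LT = x^{2}.
f_2 = -2xz^{2} - 8yz, LT = xz^{2}.
f_3 = -z + 2, LT = z.

S(f_1,f_2): lcm = x^{2}z^{2}. S = \tfrac{4}{7}xy^{2}z^{2} - 4xyz + \tfrac{3}{7}xz^{3} - z^{3} + 2z^{2}.
  reduce S modulo (f_1, f_2, f_3):
  remainder -8xy - \tfrac{32}{7}y^{3} - \tfrac{48}{7}y ≠ 0; add h_4 = -8xy - \tfrac{32}{7}y^{3} - \tfrac{48}{7}y to the basis.

S(f_2,f_3): lcm = xz^{2}. S = 2xz + 4yz.
  reduce S modulo (f_1, f_2, f_3, h_4):
  remainder 4x + 8y ≠ 0; add h_5 = 4x + 8y to the basis.

S(f_2,h_4): lcm = xyz^{2}. S = -\tfrac{4}{7}y^{3}z^{2} + 4y^{2}z - \tfrac{6}{7}yz^{2}.
  reduce S modulo (f_1, f_2, f_3, h_4, h_5):
  remainder -\tfrac{16}{7}y^{3} + 8y^{2} - \tfrac{24}{7}y ≠ 0; add h_6 = -\tfrac{16}{7}y^{3} + 8y^{2} - \tfrac{24}{7}y to the basis.

The other S-polynomials (S(f_1,f_3), S(f_1,h_4), S(f_3,h_4), S(f_1,h_5), S(f_2,h_5), S(f_3,h_5), S(h_4,h_5), S(f_1,h_6), S(f_2,h_6), S(f_3,h_6), S(h_4,h_6), S(h_5,h_6)) all reduce to 0 modulo the current basis, so we have a Gröbner basis.
Inter-reduce: drop elements whose leading term is divisible by another's, tail-reduce, and make monic.
Reduced Gröbner basis: {x + 2y, y^{3} - \tfrac{7}{2}y^{2} + \tfrac{3}{2}y, z - 2}.
Label its elements g_1 = x + 2y, g_2 = y^{3} - \tfrac{7}{2}y^{2} + \tfrac{3}{2}y, g_3 = z - 2.

Reduce p = -2xy - 8y^{3} + 24y^{2} - 12y modulo G:
  leading term xy: subtract (-2y)·g_1 from -2xy - 8y^{3} + 24y^{2} - 12y → -8y^{3} + 28y^{2} - 12y
  leading term y^{3}: subtract (-8)·g_2 from -8y^{3} + 28y^{2} - 12y → 0
  normal form = 0.
Since the normal form is 0, p ∈ I.

Ideal membership is decidable via reduction modulo a Gröbner basis.

-2xy - 8y^{3} + 24y^{2} - 12y lies in I (it reduces to 0).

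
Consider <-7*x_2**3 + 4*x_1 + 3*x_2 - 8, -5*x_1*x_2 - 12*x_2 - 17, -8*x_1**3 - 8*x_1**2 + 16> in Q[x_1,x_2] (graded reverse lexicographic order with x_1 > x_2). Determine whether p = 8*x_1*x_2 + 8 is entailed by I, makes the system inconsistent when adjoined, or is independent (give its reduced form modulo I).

8*x_1*x_2 + 8 lies in I (it reduces to 0).

First compute the reduced Gröbner basis of I by Buchberger's algorithm.
f_1 = -7*x_2**3 + 4*x_1 + 3*x_2 - 8, LT = x_2**3.
f_2 = -5*x_1*x_2 - 12*x_2 - 17, LT = x_1*x_2.
f_3 = -8*x_1**3 - 8*x_1**2 + 16, LT = x_1**3.

S(f_1,f_2): lcm = x_1*x_2**3. S = -12/5*x_2**3 - 4/7*x_1**2 - 3/7*x_1*x_2 - 17/5*x_2**2 + 8/7*x_1.
  leading term x_2**3: subtract (12/35)·f_1 from -12/5*x_2**3 - 4/7*x_1**2 - 3/7*x_1*x_2 - 17/5*x_2**2 + 8/7*x_1 → -4/7*x_1**2 - 3/7*x_1*x_2 - 17/5*x_2**2 - 8/35*x_1 - 36/35*x_2 + 96/35
  leading term x_1**2: no divisor's leading term divides it; move -4/7*x_1**2 to the remainder.
  leading term x_1*x_2: subtract (3/35)·f_2 from -3/7*x_1*x_2 - 17/5*x_2**2 - 8/35*x_1 - 36/35*x_2 + 96/35 → -17/5*x_2**2 - 8/35*x_1 + 21/5
  leading term x_2**2: no divisor's leading term divides it; move -17/5*x_2**2 to the remainder.
  leading term x_1: no divisor's leading term divides it; move -8/35*x_1 to the remainder.
  leading term 1: no divisor's leading term divides it; move 21/5 to the remainder.
  remainder -4/7*x_1**2 - 17/5*x_2**2 - 8/35*x_1 + 21/5 ≠ 0; add h_4 = -4/7*x_1**2 - 17/5*x_2**2 - 8/35*x_1 + 21/5 to the basis.

S(f_2,f_3): lcm = x_1**3*x_2. S = 7/5*x_1**2*x_2 + 17/5*x_1**2 + 2*x_2.
  leading term x_1**2*x_2: subtract (-7/25*x_1)·f_2 from 7/5*x_1**2*x_2 + 17/5*x_1**2 + 2*x_2 → 17/5*x_1**2 - 84/25*x_1*x_2 - 119/25*x_1 + 2*x_2
  leading term x_1**2: subtract (-119/20)·h_4 from 17/5*x_1**2 - 84/25*x_1*x_2 - 119/25*x_1 + 2*x_2 → -84/25*x_1*x_2 - 2023/100*x_2**2 - 153/25*x_1 + 2*x_2 + 2499/100
  leading term x_1*x_2: subtract (84/125)·f_2 from -84/25*x_1*x_2 - 2023/100*x_2**2 - 153/25*x_1 + 2*x_2 + 2499/100 → -2023/100*x_2**2 - 153/25*x_1 + 1258/125*x_2 + 18207/500
  leading term x_2**2: no divisor's leading term divides it; move -2023/100*x_2**2 to the remainder.
  leading term x_1: no divisor's leading term divides it; move -153/25*x_1 to the remainder.
  leading term x_2: no divisor's leading term divides it; move 1258/125*x_2 to the remainder.
  leading term 1: no divisor's leading term divides it; move 18207/500 to the remainder.
  remainder -2023/100*x_2**2 - 153/25*x_1 + 1258/125*x_2 + 18207/500 ≠ 0; add h_5 = -2023/100*x_2**2 - 153/25*x_1 + 1258/125*x_2 + 18207/500 to the basis.

S(f_3,h_4): lcm = x_1**3. S = -119/20*x_1*x_2**2 + 3/5*x_1**2 + 147/20*x_1 - 2.
  leading term x_1*x_2**2: subtract (119/100*x_2)·f_2 from -119/20*x_1*x_2**2 + 3/5*x_1**2 + 147/20*x_1 - 2 → 3/5*x_1**2 + 357/25*x_2**2 + 147/20*x_1 + 2023/100*x_2 - 2
  leading term x_1**2: subtract (-21/20)·h_4 from 3/5*x_1**2 + 357/25*x_2**2 + 147/20*x_1 + 2023/100*x_2 - 2 → 1071/100*x_2**2 + 711/100*x_1 + 2023/100*x_2 + 241/100
  leading term x_2**2: subtract (-9/17)·h_5 from 1071/100*x_2**2 + 711/100*x_1 + 2023/100*x_2 + 241/100 → 387/100*x_1 + 12779/500*x_2 + 2711/125
  leading term x_1: no divisor's leading term divides it; move 387/100*x_1 to the remainder.
  leading term x_2: no divisor's leading term divides it; move 12779/500*x_2 to the remainder.
  leading term 1: no divisor's leading term divides it; move 2711/125 to the remainder.
  remainder 387/100*x_1 + 12779/500*x_2 + 2711/125 ≠ 0; add h_6 = 387/100*x_1 + 12779/500*x_2 + 2711/125 to the basis.

S(f_1,h_5): lcm = x_2**3. S = -36/119*x_1*x_2 + 296/595*x_2**2 - 4/7*x_1 + 48/35*x_2 + 8/7.
  leading term x_1*x_2: subtract (36/595)·f_2 from -36/119*x_1*x_2 + 296/595*x_2**2 - 4/7*x_1 + 48/35*x_2 + 8/7 → 296/595*x_2**2 - 4/7*x_1 + 1248/595*x_2 + 76/35
  leading term x_2**2: subtract (-5920/240737)·h_5 from 296/595*x_2**2 - 4/7*x_1 + 1248/595*x_2 + 76/35 → -51116/70805*x_1 + 830176/354025*x_2 + 9124/2975
  leading term x_1: subtract (-1022320/5480307)·h_6 from -51116/70805*x_1 + 830176/354025*x_2 + 9124/2975 → 974489476/137007675*x_2 + 974489476/137007675
  leading term x_2: no divisor's leading term divides it; move 974489476/137007675*x_2 to the remainder.
  leading term 1: no divisor's leading term divides it; move 974489476/137007675 to the remainder.
  remainder 974489476/137007675*x_2 + 974489476/137007675 ≠ 0; add h_7 = 974489476/137007675*x_2 + 974489476/137007675 to the basis.

The other S-polynomials (S(f_1,f_3), S(f_1,h_4), S(f_2,h_4), S(f_2,h_5), S(f_3,h_5), S(h_4,h_5), S(f_1,h_6), S(f_2,h_6), S(f_3,h_6), S(h_4,h_6), S(h_5,h_6), S(f_1,h_7), S(f_2,h_7), S(f_3,h_7), S(h_4,h_7), S(h_5,h_7), S(h_6,h_7)) all reduce to 0 modulo the current basis, so we have a Gröbner basis.
Inter-reduce: drop elements whose leading term is divisible by another's, tail-reduce, and make monic.
Reduced Gröbner basis: {x_1 - 1, x_2 + 1}.
Label its elements g_1 = x_1 - 1, g_2 = x_2 + 1.

Reduce p = 8*x_1*x_2 + 8 modulo G:
  leading term x_1*x_2: subtract (8*x_2)·g_1 from 8*x_1*x_2 + 8 → 8*x_2 + 8
  leading term x_2: subtract (8)·g_2 from 8*x_2 + 8 → 0
  normal form = 0.
Since the normal form is 0, p ∈ I.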